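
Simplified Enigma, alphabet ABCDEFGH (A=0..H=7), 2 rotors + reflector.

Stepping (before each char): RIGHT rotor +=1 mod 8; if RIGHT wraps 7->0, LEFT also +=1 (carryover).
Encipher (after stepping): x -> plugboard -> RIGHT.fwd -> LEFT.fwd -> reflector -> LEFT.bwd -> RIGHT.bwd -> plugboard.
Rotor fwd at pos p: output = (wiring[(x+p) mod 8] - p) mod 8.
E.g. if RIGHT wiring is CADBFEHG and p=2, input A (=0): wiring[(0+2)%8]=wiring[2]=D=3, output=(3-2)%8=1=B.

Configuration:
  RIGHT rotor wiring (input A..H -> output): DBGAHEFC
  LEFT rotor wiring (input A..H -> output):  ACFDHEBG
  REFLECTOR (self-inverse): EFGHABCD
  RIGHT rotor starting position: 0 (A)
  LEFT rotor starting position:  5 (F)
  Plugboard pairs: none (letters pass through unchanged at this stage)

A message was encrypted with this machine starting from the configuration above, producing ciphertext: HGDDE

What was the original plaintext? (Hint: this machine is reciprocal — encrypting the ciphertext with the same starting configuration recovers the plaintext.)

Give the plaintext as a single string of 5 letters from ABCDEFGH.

Char 1 ('H'): step: R->1, L=5; H->plug->H->R->C->L->B->refl->F->L'->E->R'->F->plug->F
Char 2 ('G'): step: R->2, L=5; G->plug->G->R->B->L->E->refl->A->L'->F->R'->C->plug->C
Char 3 ('D'): step: R->3, L=5; D->plug->D->R->C->L->B->refl->F->L'->E->R'->B->plug->B
Char 4 ('D'): step: R->4, L=5; D->plug->D->R->G->L->G->refl->C->L'->H->R'->E->plug->E
Char 5 ('E'): step: R->5, L=5; E->plug->E->R->E->L->F->refl->B->L'->C->R'->H->plug->H

Answer: FCBEH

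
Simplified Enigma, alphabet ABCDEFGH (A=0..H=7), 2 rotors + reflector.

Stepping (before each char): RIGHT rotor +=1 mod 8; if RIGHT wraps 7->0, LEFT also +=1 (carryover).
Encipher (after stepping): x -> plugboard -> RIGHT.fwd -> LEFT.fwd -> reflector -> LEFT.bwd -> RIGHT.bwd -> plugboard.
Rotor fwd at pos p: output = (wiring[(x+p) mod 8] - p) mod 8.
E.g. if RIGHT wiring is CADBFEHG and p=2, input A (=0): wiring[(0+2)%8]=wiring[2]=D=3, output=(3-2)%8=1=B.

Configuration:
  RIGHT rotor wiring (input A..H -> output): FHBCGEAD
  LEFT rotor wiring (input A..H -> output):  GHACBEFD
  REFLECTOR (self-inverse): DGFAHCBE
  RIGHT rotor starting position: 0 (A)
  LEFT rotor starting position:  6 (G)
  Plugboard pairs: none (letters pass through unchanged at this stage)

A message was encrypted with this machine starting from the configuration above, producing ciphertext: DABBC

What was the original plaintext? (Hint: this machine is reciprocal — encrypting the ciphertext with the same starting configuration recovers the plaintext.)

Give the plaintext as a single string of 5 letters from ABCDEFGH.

Answer: BGAGE

Derivation:
Char 1 ('D'): step: R->1, L=6; D->plug->D->R->F->L->E->refl->H->L'->A->R'->B->plug->B
Char 2 ('A'): step: R->2, L=6; A->plug->A->R->H->L->G->refl->B->L'->D->R'->G->plug->G
Char 3 ('B'): step: R->3, L=6; B->plug->B->R->D->L->B->refl->G->L'->H->R'->A->plug->A
Char 4 ('B'): step: R->4, L=6; B->plug->B->R->A->L->H->refl->E->L'->F->R'->G->plug->G
Char 5 ('C'): step: R->5, L=6; C->plug->C->R->G->L->D->refl->A->L'->C->R'->E->plug->E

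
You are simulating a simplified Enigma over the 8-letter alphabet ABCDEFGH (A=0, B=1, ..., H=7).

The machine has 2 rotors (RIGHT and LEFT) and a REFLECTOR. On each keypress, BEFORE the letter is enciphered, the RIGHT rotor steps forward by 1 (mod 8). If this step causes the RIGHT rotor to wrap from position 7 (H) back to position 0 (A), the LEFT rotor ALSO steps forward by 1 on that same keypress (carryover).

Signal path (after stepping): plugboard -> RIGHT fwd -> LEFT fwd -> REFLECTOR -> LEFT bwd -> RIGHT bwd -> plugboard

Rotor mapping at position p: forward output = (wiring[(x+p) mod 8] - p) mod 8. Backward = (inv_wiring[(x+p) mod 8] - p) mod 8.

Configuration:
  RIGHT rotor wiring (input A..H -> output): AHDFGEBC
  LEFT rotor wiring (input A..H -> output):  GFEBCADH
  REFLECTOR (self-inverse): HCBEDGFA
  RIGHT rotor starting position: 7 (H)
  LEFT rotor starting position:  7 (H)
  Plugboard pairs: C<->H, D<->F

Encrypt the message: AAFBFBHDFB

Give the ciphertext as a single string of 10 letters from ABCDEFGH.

Char 1 ('A'): step: R->0, L->0 (L advanced); A->plug->A->R->A->L->G->refl->F->L'->B->R'->G->plug->G
Char 2 ('A'): step: R->1, L=0; A->plug->A->R->G->L->D->refl->E->L'->C->R'->B->plug->B
Char 3 ('F'): step: R->2, L=0; F->plug->D->R->C->L->E->refl->D->L'->G->R'->G->plug->G
Char 4 ('B'): step: R->3, L=0; B->plug->B->R->D->L->B->refl->C->L'->E->R'->G->plug->G
Char 5 ('F'): step: R->4, L=0; F->plug->D->R->G->L->D->refl->E->L'->C->R'->A->plug->A
Char 6 ('B'): step: R->5, L=0; B->plug->B->R->E->L->C->refl->B->L'->D->R'->D->plug->F
Char 7 ('H'): step: R->6, L=0; H->plug->C->R->C->L->E->refl->D->L'->G->R'->H->plug->C
Char 8 ('D'): step: R->7, L=0; D->plug->F->R->H->L->H->refl->A->L'->F->R'->G->plug->G
Char 9 ('F'): step: R->0, L->1 (L advanced); F->plug->D->R->F->L->C->refl->B->L'->D->R'->C->plug->H
Char 10 ('B'): step: R->1, L=1; B->plug->B->R->C->L->A->refl->H->L'->E->R'->C->plug->H

Answer: GBGGAFCGHH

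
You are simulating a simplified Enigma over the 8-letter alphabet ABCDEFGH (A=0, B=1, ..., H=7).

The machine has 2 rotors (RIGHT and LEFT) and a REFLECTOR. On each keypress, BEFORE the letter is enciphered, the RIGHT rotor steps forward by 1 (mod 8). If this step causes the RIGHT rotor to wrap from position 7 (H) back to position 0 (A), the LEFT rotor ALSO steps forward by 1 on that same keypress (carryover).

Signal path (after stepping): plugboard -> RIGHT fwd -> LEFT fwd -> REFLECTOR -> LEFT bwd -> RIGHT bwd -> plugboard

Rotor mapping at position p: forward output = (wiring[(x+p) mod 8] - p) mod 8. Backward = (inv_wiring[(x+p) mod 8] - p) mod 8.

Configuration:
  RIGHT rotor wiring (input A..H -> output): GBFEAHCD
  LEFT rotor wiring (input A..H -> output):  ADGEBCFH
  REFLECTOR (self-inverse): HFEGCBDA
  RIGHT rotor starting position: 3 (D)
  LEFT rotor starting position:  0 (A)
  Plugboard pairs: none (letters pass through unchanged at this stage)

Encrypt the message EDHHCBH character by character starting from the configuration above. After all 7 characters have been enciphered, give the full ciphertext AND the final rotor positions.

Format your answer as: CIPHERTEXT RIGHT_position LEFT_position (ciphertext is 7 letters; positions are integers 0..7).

Answer: GAGEEFA 2 1

Derivation:
Char 1 ('E'): step: R->4, L=0; E->plug->E->R->C->L->G->refl->D->L'->B->R'->G->plug->G
Char 2 ('D'): step: R->5, L=0; D->plug->D->R->B->L->D->refl->G->L'->C->R'->A->plug->A
Char 3 ('H'): step: R->6, L=0; H->plug->H->R->B->L->D->refl->G->L'->C->R'->G->plug->G
Char 4 ('H'): step: R->7, L=0; H->plug->H->R->D->L->E->refl->C->L'->F->R'->E->plug->E
Char 5 ('C'): step: R->0, L->1 (L advanced); C->plug->C->R->F->L->E->refl->C->L'->A->R'->E->plug->E
Char 6 ('B'): step: R->1, L=1; B->plug->B->R->E->L->B->refl->F->L'->B->R'->F->plug->F
Char 7 ('H'): step: R->2, L=1; H->plug->H->R->H->L->H->refl->A->L'->D->R'->A->plug->A
Final: ciphertext=GAGEEFA, RIGHT=2, LEFT=1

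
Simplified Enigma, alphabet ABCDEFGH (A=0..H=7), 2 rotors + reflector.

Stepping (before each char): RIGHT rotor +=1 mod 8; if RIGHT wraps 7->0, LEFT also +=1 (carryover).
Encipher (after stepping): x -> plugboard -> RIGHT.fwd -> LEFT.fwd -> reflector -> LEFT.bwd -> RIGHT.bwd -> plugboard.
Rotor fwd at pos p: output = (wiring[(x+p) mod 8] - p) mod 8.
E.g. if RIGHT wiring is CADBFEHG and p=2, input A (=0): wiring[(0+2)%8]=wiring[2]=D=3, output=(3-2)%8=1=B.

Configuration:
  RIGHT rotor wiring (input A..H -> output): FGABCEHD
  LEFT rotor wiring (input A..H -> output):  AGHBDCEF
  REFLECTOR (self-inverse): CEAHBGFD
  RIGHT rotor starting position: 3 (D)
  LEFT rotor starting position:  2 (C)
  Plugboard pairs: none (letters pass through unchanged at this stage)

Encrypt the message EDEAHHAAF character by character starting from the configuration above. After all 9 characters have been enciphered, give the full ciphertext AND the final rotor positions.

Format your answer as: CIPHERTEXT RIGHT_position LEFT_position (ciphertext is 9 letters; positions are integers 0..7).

Char 1 ('E'): step: R->4, L=2; E->plug->E->R->B->L->H->refl->D->L'->F->R'->H->plug->H
Char 2 ('D'): step: R->5, L=2; D->plug->D->R->A->L->F->refl->G->L'->G->R'->C->plug->C
Char 3 ('E'): step: R->6, L=2; E->plug->E->R->C->L->B->refl->E->L'->H->R'->C->plug->C
Char 4 ('A'): step: R->7, L=2; A->plug->A->R->E->L->C->refl->A->L'->D->R'->F->plug->F
Char 5 ('H'): step: R->0, L->3 (L advanced); H->plug->H->R->D->L->B->refl->E->L'->H->R'->G->plug->G
Char 6 ('H'): step: R->1, L=3; H->plug->H->R->E->L->C->refl->A->L'->B->R'->D->plug->D
Char 7 ('A'): step: R->2, L=3; A->plug->A->R->G->L->D->refl->H->L'->C->R'->D->plug->D
Char 8 ('A'): step: R->3, L=3; A->plug->A->R->G->L->D->refl->H->L'->C->R'->F->plug->F
Char 9 ('F'): step: R->4, L=3; F->plug->F->R->C->L->H->refl->D->L'->G->R'->A->plug->A
Final: ciphertext=HCCFGDDFA, RIGHT=4, LEFT=3

Answer: HCCFGDDFA 4 3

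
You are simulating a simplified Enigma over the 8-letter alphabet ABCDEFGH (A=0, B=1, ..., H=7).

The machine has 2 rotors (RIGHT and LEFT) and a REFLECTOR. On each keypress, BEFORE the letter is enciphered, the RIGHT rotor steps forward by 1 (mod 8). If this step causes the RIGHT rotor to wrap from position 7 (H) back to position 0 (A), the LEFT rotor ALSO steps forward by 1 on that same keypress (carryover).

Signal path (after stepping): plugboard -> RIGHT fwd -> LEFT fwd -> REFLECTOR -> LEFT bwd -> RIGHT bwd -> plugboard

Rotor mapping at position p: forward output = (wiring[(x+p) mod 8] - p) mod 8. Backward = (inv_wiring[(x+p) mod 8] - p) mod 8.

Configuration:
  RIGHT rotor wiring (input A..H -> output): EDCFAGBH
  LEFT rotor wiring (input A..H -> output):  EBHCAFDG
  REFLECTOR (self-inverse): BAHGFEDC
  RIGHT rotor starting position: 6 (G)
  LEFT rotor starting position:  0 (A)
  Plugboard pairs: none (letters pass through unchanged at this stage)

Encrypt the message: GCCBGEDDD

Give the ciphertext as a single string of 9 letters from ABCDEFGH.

Char 1 ('G'): step: R->7, L=0; G->plug->G->R->H->L->G->refl->D->L'->G->R'->E->plug->E
Char 2 ('C'): step: R->0, L->1 (L advanced); C->plug->C->R->C->L->B->refl->A->L'->A->R'->E->plug->E
Char 3 ('C'): step: R->1, L=1; C->plug->C->R->E->L->E->refl->F->L'->G->R'->G->plug->G
Char 4 ('B'): step: R->2, L=1; B->plug->B->R->D->L->H->refl->C->L'->F->R'->F->plug->F
Char 5 ('G'): step: R->3, L=1; G->plug->G->R->A->L->A->refl->B->L'->C->R'->A->plug->A
Char 6 ('E'): step: R->4, L=1; E->plug->E->R->A->L->A->refl->B->L'->C->R'->B->plug->B
Char 7 ('D'): step: R->5, L=1; D->plug->D->R->H->L->D->refl->G->L'->B->R'->A->plug->A
Char 8 ('D'): step: R->6, L=1; D->plug->D->R->F->L->C->refl->H->L'->D->R'->A->plug->A
Char 9 ('D'): step: R->7, L=1; D->plug->D->R->D->L->H->refl->C->L'->F->R'->B->plug->B

Answer: EEGFABAAB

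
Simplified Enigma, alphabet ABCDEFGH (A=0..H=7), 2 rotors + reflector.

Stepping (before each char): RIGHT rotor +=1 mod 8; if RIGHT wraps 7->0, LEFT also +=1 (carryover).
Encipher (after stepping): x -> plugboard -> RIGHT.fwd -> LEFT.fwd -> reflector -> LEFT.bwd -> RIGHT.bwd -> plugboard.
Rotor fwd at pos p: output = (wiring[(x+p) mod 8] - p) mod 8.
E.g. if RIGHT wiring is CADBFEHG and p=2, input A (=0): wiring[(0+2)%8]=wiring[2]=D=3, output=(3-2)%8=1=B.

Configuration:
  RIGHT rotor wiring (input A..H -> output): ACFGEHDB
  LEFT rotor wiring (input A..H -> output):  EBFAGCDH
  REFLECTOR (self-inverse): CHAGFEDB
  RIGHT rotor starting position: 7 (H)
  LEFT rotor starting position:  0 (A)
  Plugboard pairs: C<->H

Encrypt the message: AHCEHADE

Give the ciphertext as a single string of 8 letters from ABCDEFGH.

Answer: HGDGFHHD

Derivation:
Char 1 ('A'): step: R->0, L->1 (L advanced); A->plug->A->R->A->L->A->refl->C->L'->F->R'->C->plug->H
Char 2 ('H'): step: R->1, L=1; H->plug->C->R->F->L->C->refl->A->L'->A->R'->G->plug->G
Char 3 ('C'): step: R->2, L=1; C->plug->H->R->A->L->A->refl->C->L'->F->R'->D->plug->D
Char 4 ('E'): step: R->3, L=1; E->plug->E->R->G->L->G->refl->D->L'->H->R'->G->plug->G
Char 5 ('H'): step: R->4, L=1; H->plug->C->R->H->L->D->refl->G->L'->G->R'->F->plug->F
Char 6 ('A'): step: R->5, L=1; A->plug->A->R->C->L->H->refl->B->L'->E->R'->C->plug->H
Char 7 ('D'): step: R->6, L=1; D->plug->D->R->E->L->B->refl->H->L'->C->R'->C->plug->H
Char 8 ('E'): step: R->7, L=1; E->plug->E->R->H->L->D->refl->G->L'->G->R'->D->plug->D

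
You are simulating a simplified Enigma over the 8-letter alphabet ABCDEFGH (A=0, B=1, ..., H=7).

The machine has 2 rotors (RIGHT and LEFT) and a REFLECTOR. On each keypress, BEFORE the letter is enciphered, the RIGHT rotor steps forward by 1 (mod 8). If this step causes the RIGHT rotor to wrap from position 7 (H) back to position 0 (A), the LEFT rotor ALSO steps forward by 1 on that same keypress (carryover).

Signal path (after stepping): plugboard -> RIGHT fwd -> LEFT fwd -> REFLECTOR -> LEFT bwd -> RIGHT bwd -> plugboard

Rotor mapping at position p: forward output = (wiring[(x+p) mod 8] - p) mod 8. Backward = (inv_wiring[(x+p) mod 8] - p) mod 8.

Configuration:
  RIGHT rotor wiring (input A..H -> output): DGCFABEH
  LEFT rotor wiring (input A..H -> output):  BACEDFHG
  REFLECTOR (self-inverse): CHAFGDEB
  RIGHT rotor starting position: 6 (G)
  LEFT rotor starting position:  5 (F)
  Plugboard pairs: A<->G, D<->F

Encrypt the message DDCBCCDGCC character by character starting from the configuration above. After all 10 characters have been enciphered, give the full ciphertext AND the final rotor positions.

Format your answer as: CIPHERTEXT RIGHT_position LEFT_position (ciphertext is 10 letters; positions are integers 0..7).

Answer: GGGAGEGAGE 0 7

Derivation:
Char 1 ('D'): step: R->7, L=5; D->plug->F->R->B->L->C->refl->A->L'->A->R'->A->plug->G
Char 2 ('D'): step: R->0, L->6 (L advanced); D->plug->F->R->B->L->A->refl->C->L'->D->R'->A->plug->G
Char 3 ('C'): step: R->1, L=6; C->plug->C->R->E->L->E->refl->G->L'->F->R'->A->plug->G
Char 4 ('B'): step: R->2, L=6; B->plug->B->R->D->L->C->refl->A->L'->B->R'->G->plug->A
Char 5 ('C'): step: R->3, L=6; C->plug->C->R->G->L->F->refl->D->L'->C->R'->A->plug->G
Char 6 ('C'): step: R->4, L=6; C->plug->C->R->A->L->B->refl->H->L'->H->R'->E->plug->E
Char 7 ('D'): step: R->5, L=6; D->plug->F->R->F->L->G->refl->E->L'->E->R'->A->plug->G
Char 8 ('G'): step: R->6, L=6; G->plug->A->R->G->L->F->refl->D->L'->C->R'->G->plug->A
Char 9 ('C'): step: R->7, L=6; C->plug->C->R->H->L->H->refl->B->L'->A->R'->A->plug->G
Char 10 ('C'): step: R->0, L->7 (L advanced); C->plug->C->R->C->L->B->refl->H->L'->A->R'->E->plug->E
Final: ciphertext=GGGAGEGAGE, RIGHT=0, LEFT=7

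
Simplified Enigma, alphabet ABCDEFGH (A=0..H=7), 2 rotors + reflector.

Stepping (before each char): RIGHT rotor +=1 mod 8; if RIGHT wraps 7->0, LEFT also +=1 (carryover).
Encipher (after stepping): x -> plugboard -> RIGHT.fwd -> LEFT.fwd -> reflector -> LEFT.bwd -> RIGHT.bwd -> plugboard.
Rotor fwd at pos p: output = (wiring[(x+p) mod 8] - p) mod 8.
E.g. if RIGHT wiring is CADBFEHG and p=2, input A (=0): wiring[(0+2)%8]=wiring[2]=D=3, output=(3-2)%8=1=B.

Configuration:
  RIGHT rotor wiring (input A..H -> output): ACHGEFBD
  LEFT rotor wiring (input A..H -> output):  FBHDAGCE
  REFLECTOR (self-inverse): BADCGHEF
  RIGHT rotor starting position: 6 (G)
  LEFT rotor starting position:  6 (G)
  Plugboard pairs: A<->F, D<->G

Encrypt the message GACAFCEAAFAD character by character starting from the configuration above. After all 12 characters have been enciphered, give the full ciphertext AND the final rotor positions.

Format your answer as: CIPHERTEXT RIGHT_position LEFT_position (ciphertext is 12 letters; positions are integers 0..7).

Char 1 ('G'): step: R->7, L=6; G->plug->D->R->A->L->E->refl->G->L'->B->R'->B->plug->B
Char 2 ('A'): step: R->0, L->7 (L advanced); A->plug->F->R->F->L->B->refl->A->L'->D->R'->H->plug->H
Char 3 ('C'): step: R->1, L=7; C->plug->C->R->F->L->B->refl->A->L'->D->R'->D->plug->G
Char 4 ('A'): step: R->2, L=7; A->plug->F->R->B->L->G->refl->E->L'->E->R'->B->plug->B
Char 5 ('F'): step: R->3, L=7; F->plug->A->R->D->L->A->refl->B->L'->F->R'->F->plug->A
Char 6 ('C'): step: R->4, L=7; C->plug->C->R->F->L->B->refl->A->L'->D->R'->G->plug->D
Char 7 ('E'): step: R->5, L=7; E->plug->E->R->F->L->B->refl->A->L'->D->R'->D->plug->G
Char 8 ('A'): step: R->6, L=7; A->plug->F->R->A->L->F->refl->H->L'->G->R'->G->plug->D
Char 9 ('A'): step: R->7, L=7; A->plug->F->R->F->L->B->refl->A->L'->D->R'->C->plug->C
Char 10 ('F'): step: R->0, L->0 (L advanced); F->plug->A->R->A->L->F->refl->H->L'->C->R'->B->plug->B
Char 11 ('A'): step: R->1, L=0; A->plug->F->R->A->L->F->refl->H->L'->C->R'->G->plug->D
Char 12 ('D'): step: R->2, L=0; D->plug->G->R->G->L->C->refl->D->L'->D->R'->D->plug->G
Final: ciphertext=BHGBADGDCBDG, RIGHT=2, LEFT=0

Answer: BHGBADGDCBDG 2 0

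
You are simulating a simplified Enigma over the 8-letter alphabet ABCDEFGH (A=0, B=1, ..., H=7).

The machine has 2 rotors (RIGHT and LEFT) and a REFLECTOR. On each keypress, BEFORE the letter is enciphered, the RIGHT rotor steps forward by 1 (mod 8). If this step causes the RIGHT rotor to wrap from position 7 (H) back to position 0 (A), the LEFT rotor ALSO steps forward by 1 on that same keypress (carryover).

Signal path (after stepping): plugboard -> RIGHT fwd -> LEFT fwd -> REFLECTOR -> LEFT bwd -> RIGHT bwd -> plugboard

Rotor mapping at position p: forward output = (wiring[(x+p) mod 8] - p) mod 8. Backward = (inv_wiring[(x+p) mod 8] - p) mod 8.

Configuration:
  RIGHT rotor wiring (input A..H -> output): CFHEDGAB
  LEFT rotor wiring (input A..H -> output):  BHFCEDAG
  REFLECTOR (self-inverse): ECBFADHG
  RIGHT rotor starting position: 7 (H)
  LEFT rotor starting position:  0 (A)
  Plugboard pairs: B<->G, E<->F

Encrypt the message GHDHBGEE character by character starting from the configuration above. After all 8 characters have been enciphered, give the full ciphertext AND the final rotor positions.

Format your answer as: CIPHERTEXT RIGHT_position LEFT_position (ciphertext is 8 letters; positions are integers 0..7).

Char 1 ('G'): step: R->0, L->1 (L advanced); G->plug->B->R->F->L->H->refl->G->L'->A->R'->G->plug->B
Char 2 ('H'): step: R->1, L=1; H->plug->H->R->B->L->E->refl->A->L'->H->R'->F->plug->E
Char 3 ('D'): step: R->2, L=1; D->plug->D->R->E->L->C->refl->B->L'->C->R'->B->plug->G
Char 4 ('H'): step: R->3, L=1; H->plug->H->R->E->L->C->refl->B->L'->C->R'->G->plug->B
Char 5 ('B'): step: R->4, L=1; B->plug->G->R->D->L->D->refl->F->L'->G->R'->E->plug->F
Char 6 ('G'): step: R->5, L=1; G->plug->B->R->D->L->D->refl->F->L'->G->R'->H->plug->H
Char 7 ('E'): step: R->6, L=1; E->plug->F->R->G->L->F->refl->D->L'->D->R'->B->plug->G
Char 8 ('E'): step: R->7, L=1; E->plug->F->R->E->L->C->refl->B->L'->C->R'->A->plug->A
Final: ciphertext=BEGBFHGA, RIGHT=7, LEFT=1

Answer: BEGBFHGA 7 1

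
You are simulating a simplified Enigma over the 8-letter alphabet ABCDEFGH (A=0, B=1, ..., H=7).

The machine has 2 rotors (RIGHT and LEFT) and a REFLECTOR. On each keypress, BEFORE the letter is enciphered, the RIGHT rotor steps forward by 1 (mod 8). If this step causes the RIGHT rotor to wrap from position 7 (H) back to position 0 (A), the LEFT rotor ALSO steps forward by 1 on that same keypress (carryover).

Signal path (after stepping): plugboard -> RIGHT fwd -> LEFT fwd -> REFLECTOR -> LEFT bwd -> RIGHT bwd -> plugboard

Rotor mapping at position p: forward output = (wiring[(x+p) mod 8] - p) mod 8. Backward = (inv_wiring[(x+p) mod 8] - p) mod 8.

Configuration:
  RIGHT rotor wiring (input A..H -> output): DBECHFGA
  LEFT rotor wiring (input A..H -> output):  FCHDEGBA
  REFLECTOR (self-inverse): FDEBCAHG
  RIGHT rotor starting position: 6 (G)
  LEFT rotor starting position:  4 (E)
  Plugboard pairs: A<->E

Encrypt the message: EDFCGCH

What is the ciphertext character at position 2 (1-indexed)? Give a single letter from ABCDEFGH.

Char 1 ('E'): step: R->7, L=4; E->plug->A->R->B->L->C->refl->E->L'->D->R'->E->plug->A
Char 2 ('D'): step: R->0, L->5 (L advanced); D->plug->D->R->C->L->D->refl->B->L'->A->R'->H->plug->H

H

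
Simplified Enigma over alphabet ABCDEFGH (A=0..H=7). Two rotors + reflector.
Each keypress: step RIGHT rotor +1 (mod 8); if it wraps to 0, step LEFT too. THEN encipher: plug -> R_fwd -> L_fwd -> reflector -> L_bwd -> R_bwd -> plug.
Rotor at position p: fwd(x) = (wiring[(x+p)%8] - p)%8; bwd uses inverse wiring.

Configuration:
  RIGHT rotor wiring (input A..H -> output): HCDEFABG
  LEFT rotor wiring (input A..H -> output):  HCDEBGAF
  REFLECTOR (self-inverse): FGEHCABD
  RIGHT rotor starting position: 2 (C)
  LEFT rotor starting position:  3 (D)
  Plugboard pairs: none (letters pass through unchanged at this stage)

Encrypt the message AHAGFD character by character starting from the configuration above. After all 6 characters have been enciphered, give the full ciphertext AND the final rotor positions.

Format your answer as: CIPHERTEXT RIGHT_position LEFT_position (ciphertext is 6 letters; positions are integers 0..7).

Answer: HAGAHH 0 4

Derivation:
Char 1 ('A'): step: R->3, L=3; A->plug->A->R->B->L->G->refl->B->L'->A->R'->H->plug->H
Char 2 ('H'): step: R->4, L=3; H->plug->H->R->A->L->B->refl->G->L'->B->R'->A->plug->A
Char 3 ('A'): step: R->5, L=3; A->plug->A->R->D->L->F->refl->A->L'->H->R'->G->plug->G
Char 4 ('G'): step: R->6, L=3; G->plug->G->R->H->L->A->refl->F->L'->D->R'->A->plug->A
Char 5 ('F'): step: R->7, L=3; F->plug->F->R->G->L->H->refl->D->L'->C->R'->H->plug->H
Char 6 ('D'): step: R->0, L->4 (L advanced); D->plug->D->R->E->L->D->refl->H->L'->G->R'->H->plug->H
Final: ciphertext=HAGAHH, RIGHT=0, LEFT=4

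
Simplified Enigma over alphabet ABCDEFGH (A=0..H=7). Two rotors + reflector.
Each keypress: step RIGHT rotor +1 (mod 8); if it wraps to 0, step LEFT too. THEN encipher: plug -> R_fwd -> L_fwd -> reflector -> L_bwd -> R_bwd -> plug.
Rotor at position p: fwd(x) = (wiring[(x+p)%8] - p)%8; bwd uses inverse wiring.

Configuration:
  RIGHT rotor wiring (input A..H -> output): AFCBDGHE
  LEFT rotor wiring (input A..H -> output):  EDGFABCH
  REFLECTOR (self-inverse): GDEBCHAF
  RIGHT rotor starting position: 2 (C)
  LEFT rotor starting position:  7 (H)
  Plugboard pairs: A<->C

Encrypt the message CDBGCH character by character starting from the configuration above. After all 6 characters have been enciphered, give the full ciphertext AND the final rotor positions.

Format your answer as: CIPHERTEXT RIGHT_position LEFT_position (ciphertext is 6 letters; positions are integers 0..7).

Char 1 ('C'): step: R->3, L=7; C->plug->A->R->G->L->C->refl->E->L'->C->R'->G->plug->G
Char 2 ('D'): step: R->4, L=7; D->plug->D->R->A->L->A->refl->G->L'->E->R'->E->plug->E
Char 3 ('B'): step: R->5, L=7; B->plug->B->R->C->L->E->refl->C->L'->G->R'->H->plug->H
Char 4 ('G'): step: R->6, L=7; G->plug->G->R->F->L->B->refl->D->L'->H->R'->D->plug->D
Char 5 ('C'): step: R->7, L=7; C->plug->A->R->F->L->B->refl->D->L'->H->R'->G->plug->G
Char 6 ('H'): step: R->0, L->0 (L advanced); H->plug->H->R->E->L->A->refl->G->L'->C->R'->C->plug->A
Final: ciphertext=GEHDGA, RIGHT=0, LEFT=0

Answer: GEHDGA 0 0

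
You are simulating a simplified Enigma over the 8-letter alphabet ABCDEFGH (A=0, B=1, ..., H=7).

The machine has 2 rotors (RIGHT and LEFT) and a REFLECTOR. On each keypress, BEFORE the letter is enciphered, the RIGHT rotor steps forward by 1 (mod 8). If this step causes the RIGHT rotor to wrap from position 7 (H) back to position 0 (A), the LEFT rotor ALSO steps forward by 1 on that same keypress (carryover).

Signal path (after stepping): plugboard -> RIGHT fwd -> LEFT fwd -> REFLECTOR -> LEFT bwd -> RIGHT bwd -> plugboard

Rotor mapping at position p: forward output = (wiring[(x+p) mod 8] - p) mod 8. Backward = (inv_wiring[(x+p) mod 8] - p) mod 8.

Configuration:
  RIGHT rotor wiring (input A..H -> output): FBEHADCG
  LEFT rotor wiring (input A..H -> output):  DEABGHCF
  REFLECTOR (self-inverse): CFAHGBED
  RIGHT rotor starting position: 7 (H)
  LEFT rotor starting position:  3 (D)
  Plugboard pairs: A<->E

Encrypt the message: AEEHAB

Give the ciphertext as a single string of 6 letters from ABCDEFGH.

Char 1 ('A'): step: R->0, L->4 (L advanced); A->plug->E->R->A->L->C->refl->A->L'->F->R'->A->plug->E
Char 2 ('E'): step: R->1, L=4; E->plug->A->R->A->L->C->refl->A->L'->F->R'->G->plug->G
Char 3 ('E'): step: R->2, L=4; E->plug->A->R->C->L->G->refl->E->L'->G->R'->C->plug->C
Char 4 ('H'): step: R->3, L=4; H->plug->H->R->B->L->D->refl->H->L'->E->R'->A->plug->E
Char 5 ('A'): step: R->4, L=4; A->plug->E->R->B->L->D->refl->H->L'->E->R'->A->plug->E
Char 6 ('B'): step: R->5, L=4; B->plug->B->R->F->L->A->refl->C->L'->A->R'->D->plug->D

Answer: EGCEED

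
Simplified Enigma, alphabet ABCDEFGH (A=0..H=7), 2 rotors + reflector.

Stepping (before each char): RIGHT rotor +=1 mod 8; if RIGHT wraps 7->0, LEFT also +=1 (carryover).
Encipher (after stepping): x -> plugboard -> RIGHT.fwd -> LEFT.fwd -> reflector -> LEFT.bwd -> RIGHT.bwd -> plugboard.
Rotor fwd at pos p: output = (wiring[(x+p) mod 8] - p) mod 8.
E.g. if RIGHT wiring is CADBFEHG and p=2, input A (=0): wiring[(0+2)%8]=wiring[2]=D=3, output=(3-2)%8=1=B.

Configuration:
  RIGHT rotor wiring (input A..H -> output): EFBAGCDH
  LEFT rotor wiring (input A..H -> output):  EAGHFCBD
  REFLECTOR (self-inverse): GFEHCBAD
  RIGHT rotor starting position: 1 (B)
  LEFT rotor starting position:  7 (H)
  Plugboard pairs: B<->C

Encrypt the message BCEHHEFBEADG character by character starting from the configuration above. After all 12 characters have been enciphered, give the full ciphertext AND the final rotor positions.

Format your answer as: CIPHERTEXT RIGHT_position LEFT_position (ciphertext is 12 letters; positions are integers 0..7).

Answer: FHBBADBHGDBD 5 0

Derivation:
Char 1 ('B'): step: R->2, L=7; B->plug->C->R->E->L->A->refl->G->L'->F->R'->F->plug->F
Char 2 ('C'): step: R->3, L=7; C->plug->B->R->D->L->H->refl->D->L'->G->R'->H->plug->H
Char 3 ('E'): step: R->4, L=7; E->plug->E->R->A->L->E->refl->C->L'->H->R'->C->plug->B
Char 4 ('H'): step: R->5, L=7; H->plug->H->R->B->L->F->refl->B->L'->C->R'->C->plug->B
Char 5 ('H'): step: R->6, L=7; H->plug->H->R->E->L->A->refl->G->L'->F->R'->A->plug->A
Char 6 ('E'): step: R->7, L=7; E->plug->E->R->B->L->F->refl->B->L'->C->R'->D->plug->D
Char 7 ('F'): step: R->0, L->0 (L advanced); F->plug->F->R->C->L->G->refl->A->L'->B->R'->C->plug->B
Char 8 ('B'): step: R->1, L=0; B->plug->C->R->H->L->D->refl->H->L'->D->R'->H->plug->H
Char 9 ('E'): step: R->2, L=0; E->plug->E->R->B->L->A->refl->G->L'->C->R'->G->plug->G
Char 10 ('A'): step: R->3, L=0; A->plug->A->R->F->L->C->refl->E->L'->A->R'->D->plug->D
Char 11 ('D'): step: R->4, L=0; D->plug->D->R->D->L->H->refl->D->L'->H->R'->C->plug->B
Char 12 ('G'): step: R->5, L=0; G->plug->G->R->D->L->H->refl->D->L'->H->R'->D->plug->D
Final: ciphertext=FHBBADBHGDBD, RIGHT=5, LEFT=0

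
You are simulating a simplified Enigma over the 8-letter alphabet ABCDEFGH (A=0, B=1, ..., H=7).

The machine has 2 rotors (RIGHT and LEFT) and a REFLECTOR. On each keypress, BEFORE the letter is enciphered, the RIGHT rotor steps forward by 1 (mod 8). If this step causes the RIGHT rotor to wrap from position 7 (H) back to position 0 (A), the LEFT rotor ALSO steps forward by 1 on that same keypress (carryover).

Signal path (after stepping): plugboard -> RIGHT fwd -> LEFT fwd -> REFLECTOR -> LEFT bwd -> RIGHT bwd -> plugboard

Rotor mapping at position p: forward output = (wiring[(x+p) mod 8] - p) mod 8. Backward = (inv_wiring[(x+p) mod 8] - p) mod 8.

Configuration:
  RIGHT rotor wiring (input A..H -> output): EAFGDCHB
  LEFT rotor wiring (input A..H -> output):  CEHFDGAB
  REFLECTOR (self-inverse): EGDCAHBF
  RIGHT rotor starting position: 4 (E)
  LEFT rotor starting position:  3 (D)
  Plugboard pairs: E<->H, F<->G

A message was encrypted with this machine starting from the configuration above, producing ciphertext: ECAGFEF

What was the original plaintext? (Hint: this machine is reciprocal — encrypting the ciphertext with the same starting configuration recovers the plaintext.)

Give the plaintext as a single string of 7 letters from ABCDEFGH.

Answer: CEECECE

Derivation:
Char 1 ('E'): step: R->5, L=3; E->plug->H->R->G->L->B->refl->G->L'->E->R'->C->plug->C
Char 2 ('C'): step: R->6, L=3; C->plug->C->R->G->L->B->refl->G->L'->E->R'->H->plug->E
Char 3 ('A'): step: R->7, L=3; A->plug->A->R->C->L->D->refl->C->L'->A->R'->H->plug->E
Char 4 ('G'): step: R->0, L->4 (L advanced); G->plug->F->R->C->L->E->refl->A->L'->F->R'->C->plug->C
Char 5 ('F'): step: R->1, L=4; F->plug->G->R->A->L->H->refl->F->L'->D->R'->H->plug->E
Char 6 ('E'): step: R->2, L=4; E->plug->H->R->G->L->D->refl->C->L'->B->R'->C->plug->C
Char 7 ('F'): step: R->3, L=4; F->plug->G->R->F->L->A->refl->E->L'->C->R'->H->plug->E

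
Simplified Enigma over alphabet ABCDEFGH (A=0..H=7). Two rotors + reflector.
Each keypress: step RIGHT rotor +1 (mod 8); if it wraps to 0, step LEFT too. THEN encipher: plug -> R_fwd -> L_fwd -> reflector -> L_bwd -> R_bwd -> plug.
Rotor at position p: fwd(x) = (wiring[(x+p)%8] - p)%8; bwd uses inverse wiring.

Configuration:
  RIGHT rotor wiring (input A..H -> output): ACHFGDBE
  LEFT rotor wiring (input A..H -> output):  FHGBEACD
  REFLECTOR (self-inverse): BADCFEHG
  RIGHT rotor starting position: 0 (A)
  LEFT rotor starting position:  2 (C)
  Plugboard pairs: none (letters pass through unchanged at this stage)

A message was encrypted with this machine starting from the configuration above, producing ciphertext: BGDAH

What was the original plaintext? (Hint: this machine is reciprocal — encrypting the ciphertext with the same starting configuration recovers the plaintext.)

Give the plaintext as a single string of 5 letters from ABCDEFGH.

Char 1 ('B'): step: R->1, L=2; B->plug->B->R->G->L->D->refl->C->L'->C->R'->E->plug->E
Char 2 ('G'): step: R->2, L=2; G->plug->G->R->G->L->D->refl->C->L'->C->R'->F->plug->F
Char 3 ('D'): step: R->3, L=2; D->plug->D->R->G->L->D->refl->C->L'->C->R'->A->plug->A
Char 4 ('A'): step: R->4, L=2; A->plug->A->R->C->L->C->refl->D->L'->G->R'->F->plug->F
Char 5 ('H'): step: R->5, L=2; H->plug->H->R->B->L->H->refl->G->L'->D->R'->D->plug->D

Answer: EFAFD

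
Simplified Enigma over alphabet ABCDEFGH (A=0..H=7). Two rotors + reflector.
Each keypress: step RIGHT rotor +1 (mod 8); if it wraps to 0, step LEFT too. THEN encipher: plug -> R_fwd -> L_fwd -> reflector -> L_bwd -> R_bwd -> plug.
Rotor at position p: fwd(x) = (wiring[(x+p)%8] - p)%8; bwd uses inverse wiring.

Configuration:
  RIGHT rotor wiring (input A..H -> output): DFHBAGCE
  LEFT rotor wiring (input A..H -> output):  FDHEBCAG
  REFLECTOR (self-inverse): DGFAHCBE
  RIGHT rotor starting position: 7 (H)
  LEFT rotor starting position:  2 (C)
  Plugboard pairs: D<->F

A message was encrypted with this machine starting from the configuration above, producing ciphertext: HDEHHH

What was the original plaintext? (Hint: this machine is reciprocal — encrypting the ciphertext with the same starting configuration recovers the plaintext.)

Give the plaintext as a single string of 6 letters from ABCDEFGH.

Char 1 ('H'): step: R->0, L->3 (L advanced); H->plug->H->R->E->L->D->refl->A->L'->G->R'->F->plug->D
Char 2 ('D'): step: R->1, L=3; D->plug->F->R->B->L->G->refl->B->L'->A->R'->C->plug->C
Char 3 ('E'): step: R->2, L=3; E->plug->E->R->A->L->B->refl->G->L'->B->R'->G->plug->G
Char 4 ('H'): step: R->3, L=3; H->plug->H->R->E->L->D->refl->A->L'->G->R'->A->plug->A
Char 5 ('H'): step: R->4, L=3; H->plug->H->R->F->L->C->refl->F->L'->D->R'->G->plug->G
Char 6 ('H'): step: R->5, L=3; H->plug->H->R->D->L->F->refl->C->L'->F->R'->B->plug->B

Answer: DCGAGB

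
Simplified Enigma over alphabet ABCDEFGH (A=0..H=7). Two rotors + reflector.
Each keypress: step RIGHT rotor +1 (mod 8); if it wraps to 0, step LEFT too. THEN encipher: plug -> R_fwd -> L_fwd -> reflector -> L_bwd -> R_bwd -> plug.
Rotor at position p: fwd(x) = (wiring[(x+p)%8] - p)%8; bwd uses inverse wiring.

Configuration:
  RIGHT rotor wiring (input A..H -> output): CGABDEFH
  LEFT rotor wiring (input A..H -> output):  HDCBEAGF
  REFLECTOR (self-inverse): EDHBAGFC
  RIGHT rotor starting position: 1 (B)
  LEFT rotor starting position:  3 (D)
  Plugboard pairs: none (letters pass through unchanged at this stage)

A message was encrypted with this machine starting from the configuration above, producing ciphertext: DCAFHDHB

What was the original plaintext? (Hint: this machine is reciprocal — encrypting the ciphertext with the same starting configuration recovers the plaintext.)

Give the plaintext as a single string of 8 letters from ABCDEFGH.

Char 1 ('D'): step: R->2, L=3; D->plug->D->R->C->L->F->refl->G->L'->A->R'->G->plug->G
Char 2 ('C'): step: R->3, L=3; C->plug->C->R->B->L->B->refl->D->L'->D->R'->G->plug->G
Char 3 ('A'): step: R->4, L=3; A->plug->A->R->H->L->H->refl->C->L'->E->R'->G->plug->G
Char 4 ('F'): step: R->5, L=3; F->plug->F->R->D->L->D->refl->B->L'->B->R'->E->plug->E
Char 5 ('H'): step: R->6, L=3; H->plug->H->R->G->L->A->refl->E->L'->F->R'->G->plug->G
Char 6 ('D'): step: R->7, L=3; D->plug->D->R->B->L->B->refl->D->L'->D->R'->B->plug->B
Char 7 ('H'): step: R->0, L->4 (L advanced); H->plug->H->R->H->L->F->refl->G->L'->G->R'->B->plug->B
Char 8 ('B'): step: R->1, L=4; B->plug->B->R->H->L->F->refl->G->L'->G->R'->G->plug->G

Answer: GGGEGBBG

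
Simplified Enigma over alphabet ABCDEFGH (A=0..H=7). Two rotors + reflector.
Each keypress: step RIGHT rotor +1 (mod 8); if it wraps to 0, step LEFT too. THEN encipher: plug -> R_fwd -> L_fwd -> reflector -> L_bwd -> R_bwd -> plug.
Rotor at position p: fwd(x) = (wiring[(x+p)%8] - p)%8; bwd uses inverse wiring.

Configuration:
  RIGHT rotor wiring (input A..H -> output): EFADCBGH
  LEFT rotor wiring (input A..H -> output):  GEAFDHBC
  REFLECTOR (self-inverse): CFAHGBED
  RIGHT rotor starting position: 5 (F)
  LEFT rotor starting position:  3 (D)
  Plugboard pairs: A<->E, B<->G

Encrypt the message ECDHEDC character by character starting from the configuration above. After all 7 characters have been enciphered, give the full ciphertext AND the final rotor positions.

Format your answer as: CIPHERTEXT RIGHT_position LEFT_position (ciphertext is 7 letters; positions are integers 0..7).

Char 1 ('E'): step: R->6, L=3; E->plug->A->R->A->L->C->refl->A->L'->B->R'->B->plug->G
Char 2 ('C'): step: R->7, L=3; C->plug->C->R->G->L->B->refl->F->L'->H->R'->H->plug->H
Char 3 ('D'): step: R->0, L->4 (L advanced); D->plug->D->R->D->L->G->refl->E->L'->G->R'->G->plug->B
Char 4 ('H'): step: R->1, L=4; H->plug->H->R->D->L->G->refl->E->L'->G->R'->G->plug->B
Char 5 ('E'): step: R->2, L=4; E->plug->A->R->G->L->E->refl->G->L'->D->R'->H->plug->H
Char 6 ('D'): step: R->3, L=4; D->plug->D->R->D->L->G->refl->E->L'->G->R'->C->plug->C
Char 7 ('C'): step: R->4, L=4; C->plug->C->R->C->L->F->refl->B->L'->H->R'->H->plug->H
Final: ciphertext=GHBBHCH, RIGHT=4, LEFT=4

Answer: GHBBHCH 4 4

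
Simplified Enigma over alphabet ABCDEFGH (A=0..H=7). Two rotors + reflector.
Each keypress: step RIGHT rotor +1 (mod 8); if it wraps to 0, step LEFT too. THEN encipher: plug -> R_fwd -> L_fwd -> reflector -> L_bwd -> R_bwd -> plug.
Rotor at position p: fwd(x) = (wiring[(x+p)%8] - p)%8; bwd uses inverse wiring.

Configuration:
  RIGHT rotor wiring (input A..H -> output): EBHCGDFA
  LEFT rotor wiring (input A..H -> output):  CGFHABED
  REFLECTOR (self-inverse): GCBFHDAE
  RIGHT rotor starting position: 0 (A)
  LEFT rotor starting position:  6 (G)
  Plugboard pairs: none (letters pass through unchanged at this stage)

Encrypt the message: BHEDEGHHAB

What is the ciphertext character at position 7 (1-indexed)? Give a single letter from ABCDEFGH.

Char 1 ('B'): step: R->1, L=6; B->plug->B->R->G->L->C->refl->B->L'->F->R'->D->plug->D
Char 2 ('H'): step: R->2, L=6; H->plug->H->R->H->L->D->refl->F->L'->B->R'->D->plug->D
Char 3 ('E'): step: R->3, L=6; E->plug->E->R->F->L->B->refl->C->L'->G->R'->G->plug->G
Char 4 ('D'): step: R->4, L=6; D->plug->D->R->E->L->H->refl->E->L'->C->R'->A->plug->A
Char 5 ('E'): step: R->5, L=6; E->plug->E->R->E->L->H->refl->E->L'->C->R'->F->plug->F
Char 6 ('G'): step: R->6, L=6; G->plug->G->R->A->L->G->refl->A->L'->D->R'->D->plug->D
Char 7 ('H'): step: R->7, L=6; H->plug->H->R->G->L->C->refl->B->L'->F->R'->B->plug->B

B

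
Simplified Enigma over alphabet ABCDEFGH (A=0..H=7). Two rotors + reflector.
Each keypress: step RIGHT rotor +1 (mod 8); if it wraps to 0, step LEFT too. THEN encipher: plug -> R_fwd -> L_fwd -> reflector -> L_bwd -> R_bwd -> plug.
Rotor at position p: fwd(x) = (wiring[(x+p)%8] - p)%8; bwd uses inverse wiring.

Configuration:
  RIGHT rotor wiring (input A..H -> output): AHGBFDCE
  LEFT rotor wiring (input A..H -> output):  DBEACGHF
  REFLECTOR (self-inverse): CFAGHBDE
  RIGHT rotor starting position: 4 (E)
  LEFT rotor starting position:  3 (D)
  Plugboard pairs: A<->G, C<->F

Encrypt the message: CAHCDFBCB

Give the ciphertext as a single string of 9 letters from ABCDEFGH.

Char 1 ('C'): step: R->5, L=3; C->plug->F->R->B->L->H->refl->E->L'->D->R'->D->plug->D
Char 2 ('A'): step: R->6, L=3; A->plug->G->R->H->L->B->refl->F->L'->A->R'->E->plug->E
Char 3 ('H'): step: R->7, L=3; H->plug->H->R->D->L->E->refl->H->L'->B->R'->B->plug->B
Char 4 ('C'): step: R->0, L->4 (L advanced); C->plug->F->R->D->L->B->refl->F->L'->F->R'->E->plug->E
Char 5 ('D'): step: R->1, L=4; D->plug->D->R->E->L->H->refl->E->L'->H->R'->H->plug->H
Char 6 ('F'): step: R->2, L=4; F->plug->C->R->D->L->B->refl->F->L'->F->R'->H->plug->H
Char 7 ('B'): step: R->3, L=4; B->plug->B->R->C->L->D->refl->G->L'->A->R'->C->plug->F
Char 8 ('C'): step: R->4, L=4; C->plug->F->R->D->L->B->refl->F->L'->F->R'->H->plug->H
Char 9 ('B'): step: R->5, L=4; B->plug->B->R->F->L->F->refl->B->L'->D->R'->D->plug->D

Answer: DEBEHHFHD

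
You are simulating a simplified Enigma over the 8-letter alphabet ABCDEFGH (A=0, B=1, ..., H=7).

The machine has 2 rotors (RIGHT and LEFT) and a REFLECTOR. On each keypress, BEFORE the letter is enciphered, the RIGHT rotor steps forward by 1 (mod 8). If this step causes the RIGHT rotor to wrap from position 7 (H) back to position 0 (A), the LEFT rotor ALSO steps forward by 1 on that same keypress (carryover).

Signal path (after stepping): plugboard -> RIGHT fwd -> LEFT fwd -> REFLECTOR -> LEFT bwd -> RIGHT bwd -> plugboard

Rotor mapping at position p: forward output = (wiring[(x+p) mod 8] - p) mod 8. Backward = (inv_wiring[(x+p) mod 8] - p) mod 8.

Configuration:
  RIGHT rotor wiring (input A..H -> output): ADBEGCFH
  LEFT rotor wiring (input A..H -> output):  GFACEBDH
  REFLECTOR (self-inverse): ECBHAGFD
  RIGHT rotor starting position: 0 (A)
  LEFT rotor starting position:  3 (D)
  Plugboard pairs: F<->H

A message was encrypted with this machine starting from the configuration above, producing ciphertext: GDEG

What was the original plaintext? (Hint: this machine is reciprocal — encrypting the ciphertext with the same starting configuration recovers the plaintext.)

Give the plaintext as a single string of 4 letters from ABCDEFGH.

Char 1 ('G'): step: R->1, L=3; G->plug->G->R->G->L->C->refl->B->L'->B->R'->E->plug->E
Char 2 ('D'): step: R->2, L=3; D->plug->D->R->A->L->H->refl->D->L'->F->R'->F->plug->H
Char 3 ('E'): step: R->3, L=3; E->plug->E->R->E->L->E->refl->A->L'->D->R'->B->plug->B
Char 4 ('G'): step: R->4, L=3; G->plug->G->R->F->L->D->refl->H->L'->A->R'->H->plug->F

Answer: EHBF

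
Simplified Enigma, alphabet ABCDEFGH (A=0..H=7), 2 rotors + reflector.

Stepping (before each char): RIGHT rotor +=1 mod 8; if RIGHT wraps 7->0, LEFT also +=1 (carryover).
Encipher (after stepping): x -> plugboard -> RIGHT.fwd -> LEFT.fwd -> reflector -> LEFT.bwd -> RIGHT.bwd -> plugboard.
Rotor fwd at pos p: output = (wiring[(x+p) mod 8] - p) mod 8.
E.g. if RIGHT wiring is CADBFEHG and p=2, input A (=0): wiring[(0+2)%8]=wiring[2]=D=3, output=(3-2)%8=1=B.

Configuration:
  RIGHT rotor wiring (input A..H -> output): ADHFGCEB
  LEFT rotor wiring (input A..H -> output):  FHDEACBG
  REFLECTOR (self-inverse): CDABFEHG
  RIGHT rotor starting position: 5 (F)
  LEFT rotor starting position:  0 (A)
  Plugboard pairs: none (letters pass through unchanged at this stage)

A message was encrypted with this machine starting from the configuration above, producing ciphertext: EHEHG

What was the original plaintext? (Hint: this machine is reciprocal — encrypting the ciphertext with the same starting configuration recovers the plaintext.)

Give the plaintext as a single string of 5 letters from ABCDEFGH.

Answer: FCCBF

Derivation:
Char 1 ('E'): step: R->6, L=0; E->plug->E->R->B->L->H->refl->G->L'->H->R'->F->plug->F
Char 2 ('H'): step: R->7, L=0; H->plug->H->R->F->L->C->refl->A->L'->E->R'->C->plug->C
Char 3 ('E'): step: R->0, L->1 (L advanced); E->plug->E->R->G->L->F->refl->E->L'->H->R'->C->plug->C
Char 4 ('H'): step: R->1, L=1; H->plug->H->R->H->L->E->refl->F->L'->G->R'->B->plug->B
Char 5 ('G'): step: R->2, L=1; G->plug->G->R->G->L->F->refl->E->L'->H->R'->F->plug->F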